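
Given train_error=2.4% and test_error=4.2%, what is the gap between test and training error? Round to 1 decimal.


Generalization gap = test_error - train_error
= 4.2 - 2.4
= 1.8%
A small gap suggests good generalization.

1.8


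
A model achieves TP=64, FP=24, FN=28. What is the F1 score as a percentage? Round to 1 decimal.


Precision = TP / (TP + FP) = 64 / 88 = 0.7273
Recall = TP / (TP + FN) = 64 / 92 = 0.6957
F1 = 2 * P * R / (P + R)
= 2 * 0.7273 * 0.6957 / (0.7273 + 0.6957)
= 1.0119 / 1.4229
= 0.7111
As percentage: 71.1%

71.1


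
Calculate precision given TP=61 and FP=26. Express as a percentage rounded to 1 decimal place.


Precision = TP / (TP + FP) * 100
= 61 / (61 + 26)
= 61 / 87
= 0.7011
= 70.1%

70.1


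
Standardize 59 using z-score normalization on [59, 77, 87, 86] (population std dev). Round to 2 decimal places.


Mean = (59 + 77 + 87 + 86) / 4 = 77.25
Variance = sum((x_i - mean)^2) / n = 126.1875
Std = sqrt(126.1875) = 11.2333
Z = (x - mean) / std
= (59 - 77.25) / 11.2333
= -18.25 / 11.2333
= -1.62

-1.62


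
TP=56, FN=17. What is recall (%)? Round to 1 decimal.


Recall = TP / (TP + FN) * 100
= 56 / (56 + 17)
= 56 / 73
= 0.7671
= 76.7%

76.7


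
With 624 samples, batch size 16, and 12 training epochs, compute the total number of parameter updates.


Iterations per epoch = 624 / 16 = 39
Total updates = iterations_per_epoch * epochs
= 39 * 12
= 468

468


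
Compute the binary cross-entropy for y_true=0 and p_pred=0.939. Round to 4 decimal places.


For y=0: Loss = -log(1-p)
= -log(1 - 0.939)
= -log(0.061)
= -(-2.7969)
= 2.7969

2.7969


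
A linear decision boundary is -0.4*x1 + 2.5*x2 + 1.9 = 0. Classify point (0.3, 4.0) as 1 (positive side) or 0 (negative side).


Compute -0.4 * 0.3 + 2.5 * 4.0 + 1.9
= -0.12 + 10.0 + 1.9
= 11.78
Since 11.78 >= 0, the point is on the positive side.

1


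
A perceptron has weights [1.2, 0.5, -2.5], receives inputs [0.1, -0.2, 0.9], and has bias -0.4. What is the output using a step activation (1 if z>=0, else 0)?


z = w . x + b
= 1.2*0.1 + 0.5*-0.2 + -2.5*0.9 + -0.4
= 0.12 + -0.1 + -2.25 + -0.4
= -2.23 + -0.4
= -2.63
Since z = -2.63 < 0, output = 0

0


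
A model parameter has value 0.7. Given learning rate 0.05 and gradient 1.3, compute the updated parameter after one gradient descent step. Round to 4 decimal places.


w_new = w_old - lr * gradient
= 0.7 - 0.05 * 1.3
= 0.7 - (0.065)
= 0.6350

0.6350


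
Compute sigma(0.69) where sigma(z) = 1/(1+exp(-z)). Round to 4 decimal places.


sigmoid(z) = 1 / (1 + exp(-z))
exp(-(0.69)) = exp(-0.69) = 0.5016
1 + 0.5016 = 1.5016
1 / 1.5016 = 0.6660

0.6660


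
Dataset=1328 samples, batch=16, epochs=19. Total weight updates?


Iterations per epoch = 1328 / 16 = 83
Total updates = iterations_per_epoch * epochs
= 83 * 19
= 1577

1577


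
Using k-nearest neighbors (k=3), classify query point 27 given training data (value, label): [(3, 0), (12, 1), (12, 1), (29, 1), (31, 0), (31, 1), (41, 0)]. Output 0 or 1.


Distances from query 27:
Point 29 (class 1): distance = 2
Point 31 (class 0): distance = 4
Point 31 (class 1): distance = 4
K=3 nearest neighbors: classes = [1, 0, 1]
Votes for class 1: 2 / 3
Majority vote => class 1

1


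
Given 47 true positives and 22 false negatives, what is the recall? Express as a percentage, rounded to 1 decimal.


Recall = TP / (TP + FN) * 100
= 47 / (47 + 22)
= 47 / 69
= 0.6812
= 68.1%

68.1


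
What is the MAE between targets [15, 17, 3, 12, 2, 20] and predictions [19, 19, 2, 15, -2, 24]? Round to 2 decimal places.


Absolute errors: [4, 2, 1, 3, 4, 4]
Sum of absolute errors = 18
MAE = 18 / 6 = 3.00

3.00


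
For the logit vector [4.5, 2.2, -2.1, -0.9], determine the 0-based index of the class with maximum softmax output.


Softmax is a monotonic transformation, so it preserves the argmax.
We need to find the index of the maximum logit.
Index 0: 4.5
Index 1: 2.2
Index 2: -2.1
Index 3: -0.9
Maximum logit = 4.5 at index 0

0


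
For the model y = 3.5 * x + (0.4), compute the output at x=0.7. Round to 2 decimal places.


y = 3.5 * 0.7 + (0.4)
= 2.45 + (0.4)
= 2.85

2.85


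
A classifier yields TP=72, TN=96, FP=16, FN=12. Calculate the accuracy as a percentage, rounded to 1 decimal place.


Accuracy = (TP + TN) / (TP + TN + FP + FN) * 100
= (72 + 96) / (72 + 96 + 16 + 12)
= 168 / 196
= 0.8571
= 85.7%

85.7


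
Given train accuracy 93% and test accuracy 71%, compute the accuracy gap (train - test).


Gap = train_accuracy - test_accuracy
= 93 - 71
= 22%
This large gap strongly indicates overfitting.

22


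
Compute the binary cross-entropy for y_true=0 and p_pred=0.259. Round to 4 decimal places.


For y=0: Loss = -log(1-p)
= -log(1 - 0.259)
= -log(0.741)
= -(-0.2998)
= 0.2998

0.2998


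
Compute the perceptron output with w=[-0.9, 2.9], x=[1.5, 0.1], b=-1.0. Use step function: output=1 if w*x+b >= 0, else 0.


z = w . x + b
= -0.9*1.5 + 2.9*0.1 + -1.0
= -1.35 + 0.29 + -1.0
= -1.06 + -1.0
= -2.06
Since z = -2.06 < 0, output = 0

0


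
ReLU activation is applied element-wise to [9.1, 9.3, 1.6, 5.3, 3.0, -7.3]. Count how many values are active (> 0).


ReLU(x) = max(0, x) for each element:
ReLU(9.1) = 9.1
ReLU(9.3) = 9.3
ReLU(1.6) = 1.6
ReLU(5.3) = 5.3
ReLU(3.0) = 3.0
ReLU(-7.3) = 0
Active neurons (>0): 5

5


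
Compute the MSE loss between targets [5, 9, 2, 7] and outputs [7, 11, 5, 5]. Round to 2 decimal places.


Differences: [-2, -2, -3, 2]
Squared errors: [4, 4, 9, 4]
Sum of squared errors = 21
MSE = 21 / 4 = 5.25

5.25


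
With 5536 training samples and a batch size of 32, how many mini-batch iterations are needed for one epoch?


Iterations per epoch = dataset_size / batch_size
= 5536 / 32
= 173

173


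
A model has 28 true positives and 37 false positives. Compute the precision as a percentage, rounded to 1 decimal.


Precision = TP / (TP + FP) * 100
= 28 / (28 + 37)
= 28 / 65
= 0.4308
= 43.1%

43.1


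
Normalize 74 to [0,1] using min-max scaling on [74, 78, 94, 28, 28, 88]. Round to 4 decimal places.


Min = 28, Max = 94
Range = 94 - 28 = 66
Scaled = (x - min) / (max - min)
= (74 - 28) / 66
= 46 / 66
= 0.6970

0.6970


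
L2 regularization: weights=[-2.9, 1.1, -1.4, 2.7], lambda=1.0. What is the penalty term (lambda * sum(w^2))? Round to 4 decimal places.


Squaring each weight:
(-2.9)^2 = 8.41
1.1^2 = 1.21
(-1.4)^2 = 1.96
2.7^2 = 7.29
Sum of squares = 18.87
Penalty = 1.0 * 18.87 = 18.8700

18.8700


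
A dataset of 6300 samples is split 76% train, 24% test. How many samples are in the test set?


Train samples = 6300 * 76% = 4788
Test samples = 6300 - 4788
= 1512

1512


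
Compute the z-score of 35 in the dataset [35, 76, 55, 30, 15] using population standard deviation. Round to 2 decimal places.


Mean = (35 + 76 + 55 + 30 + 15) / 5 = 42.2
Variance = sum((x_i - mean)^2) / n = 449.36
Std = sqrt(449.36) = 21.1981
Z = (x - mean) / std
= (35 - 42.2) / 21.1981
= -7.2 / 21.1981
= -0.34

-0.34


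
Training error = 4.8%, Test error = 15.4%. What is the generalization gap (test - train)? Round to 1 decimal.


Generalization gap = test_error - train_error
= 15.4 - 4.8
= 10.6%
A large gap suggests overfitting.

10.6


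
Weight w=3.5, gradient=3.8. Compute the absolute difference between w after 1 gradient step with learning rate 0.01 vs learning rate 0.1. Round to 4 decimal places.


With lr=0.01: w_new = 3.5 - 0.01 * 3.8 = 3.462
With lr=0.1: w_new = 3.5 - 0.1 * 3.8 = 3.12
Absolute difference = |3.462 - 3.12|
= 0.3420

0.3420


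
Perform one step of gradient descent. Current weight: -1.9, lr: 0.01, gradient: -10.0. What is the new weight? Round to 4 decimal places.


w_new = w_old - lr * gradient
= -1.9 - 0.01 * -10.0
= -1.9 - (-0.1)
= -1.8000

-1.8000


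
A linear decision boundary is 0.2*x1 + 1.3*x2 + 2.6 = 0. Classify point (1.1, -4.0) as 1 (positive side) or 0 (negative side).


Compute 0.2 * 1.1 + 1.3 * -4.0 + 2.6
= 0.22 + -5.2 + 2.6
= -2.38
Since -2.38 < 0, the point is on the negative side.

0


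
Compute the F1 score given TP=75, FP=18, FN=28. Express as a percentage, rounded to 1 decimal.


Precision = TP / (TP + FP) = 75 / 93 = 0.8065
Recall = TP / (TP + FN) = 75 / 103 = 0.7282
F1 = 2 * P * R / (P + R)
= 2 * 0.8065 * 0.7282 / (0.8065 + 0.7282)
= 1.1744 / 1.5346
= 0.7653
As percentage: 76.5%

76.5


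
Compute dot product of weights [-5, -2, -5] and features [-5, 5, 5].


Element-wise products:
-5 * -5 = 25
-2 * 5 = -10
-5 * 5 = -25
Sum = 25 + -10 + -25
= -10

-10


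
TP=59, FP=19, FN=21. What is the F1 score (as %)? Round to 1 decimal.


Precision = TP / (TP + FP) = 59 / 78 = 0.7564
Recall = TP / (TP + FN) = 59 / 80 = 0.7375
F1 = 2 * P * R / (P + R)
= 2 * 0.7564 * 0.7375 / (0.7564 + 0.7375)
= 1.1157 / 1.4939
= 0.7468
As percentage: 74.7%

74.7


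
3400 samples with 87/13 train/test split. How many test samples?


Train samples = 3400 * 87% = 2958
Test samples = 3400 - 2958
= 442

442


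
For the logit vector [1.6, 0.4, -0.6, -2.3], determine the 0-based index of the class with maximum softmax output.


Softmax is a monotonic transformation, so it preserves the argmax.
We need to find the index of the maximum logit.
Index 0: 1.6
Index 1: 0.4
Index 2: -0.6
Index 3: -2.3
Maximum logit = 1.6 at index 0

0


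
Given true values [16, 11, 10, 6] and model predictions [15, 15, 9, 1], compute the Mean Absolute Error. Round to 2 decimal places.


Absolute errors: [1, 4, 1, 5]
Sum of absolute errors = 11
MAE = 11 / 4 = 2.75

2.75


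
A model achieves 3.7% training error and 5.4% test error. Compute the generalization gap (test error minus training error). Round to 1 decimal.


Generalization gap = test_error - train_error
= 5.4 - 3.7
= 1.7%
A small gap suggests good generalization.

1.7


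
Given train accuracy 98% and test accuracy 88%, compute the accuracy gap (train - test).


Gap = train_accuracy - test_accuracy
= 98 - 88
= 10%
This moderate gap may indicate mild overfitting.

10


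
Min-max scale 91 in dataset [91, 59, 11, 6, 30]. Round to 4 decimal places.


Min = 6, Max = 91
Range = 91 - 6 = 85
Scaled = (x - min) / (max - min)
= (91 - 6) / 85
= 85 / 85
= 1.0000

1.0000


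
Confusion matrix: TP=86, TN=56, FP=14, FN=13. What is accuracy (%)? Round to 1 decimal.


Accuracy = (TP + TN) / (TP + TN + FP + FN) * 100
= (86 + 56) / (86 + 56 + 14 + 13)
= 142 / 169
= 0.8402
= 84.0%

84.0


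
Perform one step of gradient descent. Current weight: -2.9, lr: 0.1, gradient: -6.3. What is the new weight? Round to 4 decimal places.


w_new = w_old - lr * gradient
= -2.9 - 0.1 * -6.3
= -2.9 - (-0.63)
= -2.2700

-2.2700


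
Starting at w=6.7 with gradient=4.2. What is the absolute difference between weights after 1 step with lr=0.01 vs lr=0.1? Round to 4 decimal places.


With lr=0.01: w_new = 6.7 - 0.01 * 4.2 = 6.658
With lr=0.1: w_new = 6.7 - 0.1 * 4.2 = 6.28
Absolute difference = |6.658 - 6.28|
= 0.3780

0.3780


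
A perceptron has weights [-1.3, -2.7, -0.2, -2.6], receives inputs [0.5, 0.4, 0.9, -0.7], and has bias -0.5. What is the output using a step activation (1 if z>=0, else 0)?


z = w . x + b
= -1.3*0.5 + -2.7*0.4 + -0.2*0.9 + -2.6*-0.7 + -0.5
= -0.65 + -1.08 + -0.18 + 1.82 + -0.5
= -0.09 + -0.5
= -0.59
Since z = -0.59 < 0, output = 0

0


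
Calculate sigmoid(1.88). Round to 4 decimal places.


sigmoid(z) = 1 / (1 + exp(-z))
exp(-(1.88)) = exp(-1.88) = 0.1526
1 + 0.1526 = 1.1526
1 / 1.1526 = 0.8676

0.8676


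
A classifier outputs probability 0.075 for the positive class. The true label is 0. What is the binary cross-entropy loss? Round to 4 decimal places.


For y=0: Loss = -log(1-p)
= -log(1 - 0.075)
= -log(0.925)
= -(-0.078)
= 0.0780

0.0780


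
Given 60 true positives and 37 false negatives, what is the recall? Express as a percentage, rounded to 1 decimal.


Recall = TP / (TP + FN) * 100
= 60 / (60 + 37)
= 60 / 97
= 0.6186
= 61.9%

61.9


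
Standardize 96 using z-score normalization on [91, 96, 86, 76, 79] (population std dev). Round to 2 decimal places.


Mean = (91 + 96 + 86 + 76 + 79) / 5 = 85.6
Variance = sum((x_i - mean)^2) / n = 54.64
Std = sqrt(54.64) = 7.3919
Z = (x - mean) / std
= (96 - 85.6) / 7.3919
= 10.4 / 7.3919
= 1.41

1.41


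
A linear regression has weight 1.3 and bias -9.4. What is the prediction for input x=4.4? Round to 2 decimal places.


y = 1.3 * 4.4 + (-9.4)
= 5.72 + (-9.4)
= -3.68

-3.68


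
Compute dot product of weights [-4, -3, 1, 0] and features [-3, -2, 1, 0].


Element-wise products:
-4 * -3 = 12
-3 * -2 = 6
1 * 1 = 1
0 * 0 = 0
Sum = 12 + 6 + 1 + 0
= 19

19


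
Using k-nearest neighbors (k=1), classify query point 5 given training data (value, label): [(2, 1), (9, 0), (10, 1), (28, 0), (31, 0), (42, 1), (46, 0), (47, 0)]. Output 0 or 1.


Distances from query 5:
Point 2 (class 1): distance = 3
K=1 nearest neighbors: classes = [1]
Votes for class 1: 1 / 1
Majority vote => class 1

1


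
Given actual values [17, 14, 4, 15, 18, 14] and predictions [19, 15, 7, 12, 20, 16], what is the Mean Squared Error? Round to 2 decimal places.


Differences: [-2, -1, -3, 3, -2, -2]
Squared errors: [4, 1, 9, 9, 4, 4]
Sum of squared errors = 31
MSE = 31 / 6 = 5.17

5.17


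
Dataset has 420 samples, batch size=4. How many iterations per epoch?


Iterations per epoch = dataset_size / batch_size
= 420 / 4
= 105

105


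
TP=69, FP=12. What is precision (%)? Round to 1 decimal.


Precision = TP / (TP + FP) * 100
= 69 / (69 + 12)
= 69 / 81
= 0.8519
= 85.2%

85.2


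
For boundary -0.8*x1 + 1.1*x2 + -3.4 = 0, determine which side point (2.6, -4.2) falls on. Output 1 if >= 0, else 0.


Compute -0.8 * 2.6 + 1.1 * -4.2 + -3.4
= -2.08 + -4.62 + -3.4
= -10.1
Since -10.1 < 0, the point is on the negative side.

0


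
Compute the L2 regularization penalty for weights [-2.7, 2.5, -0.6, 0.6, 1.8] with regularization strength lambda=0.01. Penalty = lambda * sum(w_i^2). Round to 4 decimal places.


Squaring each weight:
(-2.7)^2 = 7.29
2.5^2 = 6.25
(-0.6)^2 = 0.36
0.6^2 = 0.36
1.8^2 = 3.24
Sum of squares = 17.5
Penalty = 0.01 * 17.5 = 0.1750

0.1750


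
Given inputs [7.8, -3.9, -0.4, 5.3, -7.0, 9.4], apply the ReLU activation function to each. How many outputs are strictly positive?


ReLU(x) = max(0, x) for each element:
ReLU(7.8) = 7.8
ReLU(-3.9) = 0
ReLU(-0.4) = 0
ReLU(5.3) = 5.3
ReLU(-7.0) = 0
ReLU(9.4) = 9.4
Active neurons (>0): 3

3


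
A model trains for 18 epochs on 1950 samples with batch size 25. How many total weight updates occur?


Iterations per epoch = 1950 / 25 = 78
Total updates = iterations_per_epoch * epochs
= 78 * 18
= 1404

1404


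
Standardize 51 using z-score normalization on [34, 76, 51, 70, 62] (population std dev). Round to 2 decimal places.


Mean = (34 + 76 + 51 + 70 + 62) / 5 = 58.6
Variance = sum((x_i - mean)^2) / n = 221.44
Std = sqrt(221.44) = 14.8809
Z = (x - mean) / std
= (51 - 58.6) / 14.8809
= -7.6 / 14.8809
= -0.51

-0.51


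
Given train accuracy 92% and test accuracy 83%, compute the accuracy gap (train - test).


Gap = train_accuracy - test_accuracy
= 92 - 83
= 9%
This moderate gap may indicate mild overfitting.

9


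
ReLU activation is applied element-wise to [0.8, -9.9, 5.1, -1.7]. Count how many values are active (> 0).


ReLU(x) = max(0, x) for each element:
ReLU(0.8) = 0.8
ReLU(-9.9) = 0
ReLU(5.1) = 5.1
ReLU(-1.7) = 0
Active neurons (>0): 2

2


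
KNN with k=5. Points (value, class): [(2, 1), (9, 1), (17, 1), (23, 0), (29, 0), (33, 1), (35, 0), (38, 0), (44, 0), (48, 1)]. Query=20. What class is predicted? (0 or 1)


Distances from query 20:
Point 23 (class 0): distance = 3
Point 17 (class 1): distance = 3
Point 29 (class 0): distance = 9
Point 9 (class 1): distance = 11
Point 33 (class 1): distance = 13
K=5 nearest neighbors: classes = [0, 1, 0, 1, 1]
Votes for class 1: 3 / 5
Majority vote => class 1

1


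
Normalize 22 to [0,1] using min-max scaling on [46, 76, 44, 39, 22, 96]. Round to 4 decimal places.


Min = 22, Max = 96
Range = 96 - 22 = 74
Scaled = (x - min) / (max - min)
= (22 - 22) / 74
= 0 / 74
= 0.0000

0.0000


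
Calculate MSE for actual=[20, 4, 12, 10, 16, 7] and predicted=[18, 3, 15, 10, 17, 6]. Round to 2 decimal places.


Differences: [2, 1, -3, 0, -1, 1]
Squared errors: [4, 1, 9, 0, 1, 1]
Sum of squared errors = 16
MSE = 16 / 6 = 2.67

2.67


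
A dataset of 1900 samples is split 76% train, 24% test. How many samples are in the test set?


Train samples = 1900 * 76% = 1444
Test samples = 1900 - 1444
= 456

456


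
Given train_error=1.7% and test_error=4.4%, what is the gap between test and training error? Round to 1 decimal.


Generalization gap = test_error - train_error
= 4.4 - 1.7
= 2.7%
A moderate gap.

2.7


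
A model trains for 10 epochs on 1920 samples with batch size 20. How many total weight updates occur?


Iterations per epoch = 1920 / 20 = 96
Total updates = iterations_per_epoch * epochs
= 96 * 10
= 960

960


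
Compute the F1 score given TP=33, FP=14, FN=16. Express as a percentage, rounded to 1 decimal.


Precision = TP / (TP + FP) = 33 / 47 = 0.7021
Recall = TP / (TP + FN) = 33 / 49 = 0.6735
F1 = 2 * P * R / (P + R)
= 2 * 0.7021 * 0.6735 / (0.7021 + 0.6735)
= 0.9457 / 1.3756
= 0.6875
As percentage: 68.8%

68.8


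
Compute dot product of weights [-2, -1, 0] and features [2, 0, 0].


Element-wise products:
-2 * 2 = -4
-1 * 0 = 0
0 * 0 = 0
Sum = -4 + 0 + 0
= -4

-4


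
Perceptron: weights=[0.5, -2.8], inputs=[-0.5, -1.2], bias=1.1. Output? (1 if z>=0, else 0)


z = w . x + b
= 0.5*-0.5 + -2.8*-1.2 + 1.1
= -0.25 + 3.36 + 1.1
= 3.11 + 1.1
= 4.21
Since z = 4.21 >= 0, output = 1

1


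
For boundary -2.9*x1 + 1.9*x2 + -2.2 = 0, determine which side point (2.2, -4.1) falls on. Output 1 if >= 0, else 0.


Compute -2.9 * 2.2 + 1.9 * -4.1 + -2.2
= -6.38 + -7.79 + -2.2
= -16.37
Since -16.37 < 0, the point is on the negative side.

0


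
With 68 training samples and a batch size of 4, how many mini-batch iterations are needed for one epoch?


Iterations per epoch = dataset_size / batch_size
= 68 / 4
= 17

17


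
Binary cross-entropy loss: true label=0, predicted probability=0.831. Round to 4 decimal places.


For y=0: Loss = -log(1-p)
= -log(1 - 0.831)
= -log(0.169)
= -(-1.7779)
= 1.7779

1.7779


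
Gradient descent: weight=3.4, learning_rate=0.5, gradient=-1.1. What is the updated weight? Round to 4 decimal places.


w_new = w_old - lr * gradient
= 3.4 - 0.5 * -1.1
= 3.4 - (-0.55)
= 3.9500

3.9500


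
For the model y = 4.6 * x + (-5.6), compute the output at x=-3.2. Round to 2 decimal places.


y = 4.6 * -3.2 + (-5.6)
= -14.72 + (-5.6)
= -20.32

-20.32


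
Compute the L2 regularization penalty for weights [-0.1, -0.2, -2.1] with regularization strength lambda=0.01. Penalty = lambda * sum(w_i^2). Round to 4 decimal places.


Squaring each weight:
(-0.1)^2 = 0.01
(-0.2)^2 = 0.04
(-2.1)^2 = 4.41
Sum of squares = 4.46
Penalty = 0.01 * 4.46 = 0.0446

0.0446


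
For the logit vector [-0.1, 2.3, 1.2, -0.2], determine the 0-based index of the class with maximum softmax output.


Softmax is a monotonic transformation, so it preserves the argmax.
We need to find the index of the maximum logit.
Index 0: -0.1
Index 1: 2.3
Index 2: 1.2
Index 3: -0.2
Maximum logit = 2.3 at index 1

1


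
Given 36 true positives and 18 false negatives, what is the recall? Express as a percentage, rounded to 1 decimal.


Recall = TP / (TP + FN) * 100
= 36 / (36 + 18)
= 36 / 54
= 0.6667
= 66.7%

66.7


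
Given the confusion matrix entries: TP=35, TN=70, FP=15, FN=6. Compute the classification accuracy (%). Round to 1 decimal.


Accuracy = (TP + TN) / (TP + TN + FP + FN) * 100
= (35 + 70) / (35 + 70 + 15 + 6)
= 105 / 126
= 0.8333
= 83.3%

83.3


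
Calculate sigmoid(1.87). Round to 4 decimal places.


sigmoid(z) = 1 / (1 + exp(-z))
exp(-(1.87)) = exp(-1.87) = 0.1541
1 + 0.1541 = 1.1541
1 / 1.1541 = 0.8665

0.8665


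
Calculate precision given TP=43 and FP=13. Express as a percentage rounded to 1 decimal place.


Precision = TP / (TP + FP) * 100
= 43 / (43 + 13)
= 43 / 56
= 0.7679
= 76.8%

76.8


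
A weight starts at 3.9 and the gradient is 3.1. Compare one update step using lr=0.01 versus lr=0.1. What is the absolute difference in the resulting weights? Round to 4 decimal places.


With lr=0.01: w_new = 3.9 - 0.01 * 3.1 = 3.869
With lr=0.1: w_new = 3.9 - 0.1 * 3.1 = 3.59
Absolute difference = |3.869 - 3.59|
= 0.2790

0.2790


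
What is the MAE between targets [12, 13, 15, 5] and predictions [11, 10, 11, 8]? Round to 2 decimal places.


Absolute errors: [1, 3, 4, 3]
Sum of absolute errors = 11
MAE = 11 / 4 = 2.75

2.75


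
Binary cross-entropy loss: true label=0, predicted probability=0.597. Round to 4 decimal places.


For y=0: Loss = -log(1-p)
= -log(1 - 0.597)
= -log(0.403)
= -(-0.9088)
= 0.9088

0.9088


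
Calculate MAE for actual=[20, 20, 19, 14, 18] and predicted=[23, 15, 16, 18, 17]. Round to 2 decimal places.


Absolute errors: [3, 5, 3, 4, 1]
Sum of absolute errors = 16
MAE = 16 / 5 = 3.20

3.20


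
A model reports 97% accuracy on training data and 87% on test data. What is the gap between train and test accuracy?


Gap = train_accuracy - test_accuracy
= 97 - 87
= 10%
This moderate gap may indicate mild overfitting.

10


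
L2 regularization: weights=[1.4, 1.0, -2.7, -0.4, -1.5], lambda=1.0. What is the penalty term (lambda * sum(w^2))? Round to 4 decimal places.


Squaring each weight:
1.4^2 = 1.96
1.0^2 = 1.0
(-2.7)^2 = 7.29
(-0.4)^2 = 0.16
(-1.5)^2 = 2.25
Sum of squares = 12.66
Penalty = 1.0 * 12.66 = 12.6600

12.6600


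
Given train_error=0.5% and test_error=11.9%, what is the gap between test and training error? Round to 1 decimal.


Generalization gap = test_error - train_error
= 11.9 - 0.5
= 11.4%
A large gap suggests overfitting.

11.4


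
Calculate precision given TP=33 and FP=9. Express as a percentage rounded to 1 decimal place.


Precision = TP / (TP + FP) * 100
= 33 / (33 + 9)
= 33 / 42
= 0.7857
= 78.6%

78.6


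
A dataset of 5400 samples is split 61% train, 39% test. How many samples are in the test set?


Train samples = 5400 * 61% = 3294
Test samples = 5400 - 3294
= 2106

2106


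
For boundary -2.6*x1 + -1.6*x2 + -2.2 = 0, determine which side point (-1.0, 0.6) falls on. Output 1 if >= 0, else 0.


Compute -2.6 * -1.0 + -1.6 * 0.6 + -2.2
= 2.6 + -0.96 + -2.2
= -0.56
Since -0.56 < 0, the point is on the negative side.

0


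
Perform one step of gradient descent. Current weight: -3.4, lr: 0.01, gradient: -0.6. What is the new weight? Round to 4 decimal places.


w_new = w_old - lr * gradient
= -3.4 - 0.01 * -0.6
= -3.4 - (-0.006)
= -3.3940

-3.3940


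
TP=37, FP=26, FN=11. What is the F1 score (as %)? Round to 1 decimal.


Precision = TP / (TP + FP) = 37 / 63 = 0.5873
Recall = TP / (TP + FN) = 37 / 48 = 0.7708
F1 = 2 * P * R / (P + R)
= 2 * 0.5873 * 0.7708 / (0.5873 + 0.7708)
= 0.9054 / 1.3581
= 0.6667
As percentage: 66.7%

66.7


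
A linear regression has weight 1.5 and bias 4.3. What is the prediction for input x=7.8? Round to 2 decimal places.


y = 1.5 * 7.8 + (4.3)
= 11.7 + (4.3)
= 16.00

16.00


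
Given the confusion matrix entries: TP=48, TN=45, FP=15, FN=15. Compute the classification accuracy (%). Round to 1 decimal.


Accuracy = (TP + TN) / (TP + TN + FP + FN) * 100
= (48 + 45) / (48 + 45 + 15 + 15)
= 93 / 123
= 0.7561
= 75.6%

75.6


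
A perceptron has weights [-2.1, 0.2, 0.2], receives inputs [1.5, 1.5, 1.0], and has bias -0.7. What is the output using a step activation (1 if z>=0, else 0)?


z = w . x + b
= -2.1*1.5 + 0.2*1.5 + 0.2*1.0 + -0.7
= -3.15 + 0.3 + 0.2 + -0.7
= -2.65 + -0.7
= -3.35
Since z = -3.35 < 0, output = 0

0


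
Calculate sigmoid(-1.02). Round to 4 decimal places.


sigmoid(z) = 1 / (1 + exp(-z))
exp(-(-1.02)) = exp(1.02) = 2.7732
1 + 2.7732 = 3.7732
1 / 3.7732 = 0.2650

0.2650


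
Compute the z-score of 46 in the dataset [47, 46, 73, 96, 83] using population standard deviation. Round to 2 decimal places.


Mean = (47 + 46 + 73 + 96 + 83) / 5 = 69.0
Variance = sum((x_i - mean)^2) / n = 390.8
Std = sqrt(390.8) = 19.7687
Z = (x - mean) / std
= (46 - 69.0) / 19.7687
= -23.0 / 19.7687
= -1.16

-1.16


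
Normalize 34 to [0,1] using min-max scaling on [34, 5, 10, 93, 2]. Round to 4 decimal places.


Min = 2, Max = 93
Range = 93 - 2 = 91
Scaled = (x - min) / (max - min)
= (34 - 2) / 91
= 32 / 91
= 0.3516

0.3516


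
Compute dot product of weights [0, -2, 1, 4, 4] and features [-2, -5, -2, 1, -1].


Element-wise products:
0 * -2 = 0
-2 * -5 = 10
1 * -2 = -2
4 * 1 = 4
4 * -1 = -4
Sum = 0 + 10 + -2 + 4 + -4
= 8

8


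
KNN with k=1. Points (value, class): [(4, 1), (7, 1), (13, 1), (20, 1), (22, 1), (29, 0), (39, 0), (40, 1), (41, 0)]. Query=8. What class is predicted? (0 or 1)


Distances from query 8:
Point 7 (class 1): distance = 1
K=1 nearest neighbors: classes = [1]
Votes for class 1: 1 / 1
Majority vote => class 1

1


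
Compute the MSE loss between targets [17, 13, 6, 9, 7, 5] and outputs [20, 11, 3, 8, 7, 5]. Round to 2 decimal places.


Differences: [-3, 2, 3, 1, 0, 0]
Squared errors: [9, 4, 9, 1, 0, 0]
Sum of squared errors = 23
MSE = 23 / 6 = 3.83

3.83


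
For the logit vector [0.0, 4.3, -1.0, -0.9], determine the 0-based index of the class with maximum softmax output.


Softmax is a monotonic transformation, so it preserves the argmax.
We need to find the index of the maximum logit.
Index 0: 0.0
Index 1: 4.3
Index 2: -1.0
Index 3: -0.9
Maximum logit = 4.3 at index 1

1


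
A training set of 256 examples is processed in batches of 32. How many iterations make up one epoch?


Iterations per epoch = dataset_size / batch_size
= 256 / 32
= 8

8


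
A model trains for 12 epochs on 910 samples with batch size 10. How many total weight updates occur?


Iterations per epoch = 910 / 10 = 91
Total updates = iterations_per_epoch * epochs
= 91 * 12
= 1092

1092


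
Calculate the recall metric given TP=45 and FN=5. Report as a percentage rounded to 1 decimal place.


Recall = TP / (TP + FN) * 100
= 45 / (45 + 5)
= 45 / 50
= 0.9
= 90.0%

90.0


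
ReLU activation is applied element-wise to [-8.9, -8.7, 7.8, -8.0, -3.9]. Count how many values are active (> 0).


ReLU(x) = max(0, x) for each element:
ReLU(-8.9) = 0
ReLU(-8.7) = 0
ReLU(7.8) = 7.8
ReLU(-8.0) = 0
ReLU(-3.9) = 0
Active neurons (>0): 1

1


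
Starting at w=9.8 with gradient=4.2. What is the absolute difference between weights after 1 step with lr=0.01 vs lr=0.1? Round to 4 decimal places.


With lr=0.01: w_new = 9.8 - 0.01 * 4.2 = 9.758
With lr=0.1: w_new = 9.8 - 0.1 * 4.2 = 9.38
Absolute difference = |9.758 - 9.38|
= 0.3780

0.3780


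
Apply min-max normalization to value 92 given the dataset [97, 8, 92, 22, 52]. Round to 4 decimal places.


Min = 8, Max = 97
Range = 97 - 8 = 89
Scaled = (x - min) / (max - min)
= (92 - 8) / 89
= 84 / 89
= 0.9438

0.9438


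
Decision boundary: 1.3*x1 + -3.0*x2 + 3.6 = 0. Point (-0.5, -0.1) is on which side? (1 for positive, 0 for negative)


Compute 1.3 * -0.5 + -3.0 * -0.1 + 3.6
= -0.65 + 0.3 + 3.6
= 3.25
Since 3.25 >= 0, the point is on the positive side.

1


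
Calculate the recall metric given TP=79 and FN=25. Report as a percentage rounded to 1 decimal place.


Recall = TP / (TP + FN) * 100
= 79 / (79 + 25)
= 79 / 104
= 0.7596
= 76.0%

76.0


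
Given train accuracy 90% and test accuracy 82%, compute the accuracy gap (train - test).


Gap = train_accuracy - test_accuracy
= 90 - 82
= 8%
This moderate gap may indicate mild overfitting.

8


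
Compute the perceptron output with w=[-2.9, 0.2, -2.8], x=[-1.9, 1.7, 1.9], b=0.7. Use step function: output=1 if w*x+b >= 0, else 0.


z = w . x + b
= -2.9*-1.9 + 0.2*1.7 + -2.8*1.9 + 0.7
= 5.51 + 0.34 + -5.32 + 0.7
= 0.53 + 0.7
= 1.23
Since z = 1.23 >= 0, output = 1

1


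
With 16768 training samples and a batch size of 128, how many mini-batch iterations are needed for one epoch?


Iterations per epoch = dataset_size / batch_size
= 16768 / 128
= 131

131


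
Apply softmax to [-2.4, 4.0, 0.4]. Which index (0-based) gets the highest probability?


Softmax is a monotonic transformation, so it preserves the argmax.
We need to find the index of the maximum logit.
Index 0: -2.4
Index 1: 4.0
Index 2: 0.4
Maximum logit = 4.0 at index 1

1


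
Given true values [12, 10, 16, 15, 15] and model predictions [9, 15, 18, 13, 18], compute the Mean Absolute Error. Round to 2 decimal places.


Absolute errors: [3, 5, 2, 2, 3]
Sum of absolute errors = 15
MAE = 15 / 5 = 3.00

3.00


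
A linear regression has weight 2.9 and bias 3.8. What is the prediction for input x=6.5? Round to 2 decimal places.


y = 2.9 * 6.5 + (3.8)
= 18.85 + (3.8)
= 22.65

22.65


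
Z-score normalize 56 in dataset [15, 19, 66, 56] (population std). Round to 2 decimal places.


Mean = (15 + 19 + 66 + 56) / 4 = 39.0
Variance = sum((x_i - mean)^2) / n = 498.5
Std = sqrt(498.5) = 22.3271
Z = (x - mean) / std
= (56 - 39.0) / 22.3271
= 17.0 / 22.3271
= 0.76

0.76


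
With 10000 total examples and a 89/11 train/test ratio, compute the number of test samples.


Train samples = 10000 * 89% = 8900
Test samples = 10000 - 8900
= 1100

1100


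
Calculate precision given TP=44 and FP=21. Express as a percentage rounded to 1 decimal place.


Precision = TP / (TP + FP) * 100
= 44 / (44 + 21)
= 44 / 65
= 0.6769
= 67.7%

67.7


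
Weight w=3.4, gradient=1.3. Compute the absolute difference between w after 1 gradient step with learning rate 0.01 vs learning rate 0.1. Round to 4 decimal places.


With lr=0.01: w_new = 3.4 - 0.01 * 1.3 = 3.387
With lr=0.1: w_new = 3.4 - 0.1 * 1.3 = 3.27
Absolute difference = |3.387 - 3.27|
= 0.1170

0.1170


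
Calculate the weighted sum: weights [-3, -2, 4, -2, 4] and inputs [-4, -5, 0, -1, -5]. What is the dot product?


Element-wise products:
-3 * -4 = 12
-2 * -5 = 10
4 * 0 = 0
-2 * -1 = 2
4 * -5 = -20
Sum = 12 + 10 + 0 + 2 + -20
= 4

4


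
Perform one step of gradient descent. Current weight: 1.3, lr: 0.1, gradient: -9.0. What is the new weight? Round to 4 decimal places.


w_new = w_old - lr * gradient
= 1.3 - 0.1 * -9.0
= 1.3 - (-0.9)
= 2.2000

2.2000


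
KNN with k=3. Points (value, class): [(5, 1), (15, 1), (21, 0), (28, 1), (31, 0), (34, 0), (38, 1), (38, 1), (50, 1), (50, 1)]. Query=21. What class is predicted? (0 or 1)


Distances from query 21:
Point 21 (class 0): distance = 0
Point 15 (class 1): distance = 6
Point 28 (class 1): distance = 7
K=3 nearest neighbors: classes = [0, 1, 1]
Votes for class 1: 2 / 3
Majority vote => class 1

1


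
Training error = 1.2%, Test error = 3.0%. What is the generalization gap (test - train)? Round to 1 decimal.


Generalization gap = test_error - train_error
= 3.0 - 1.2
= 1.8%
A small gap suggests good generalization.

1.8


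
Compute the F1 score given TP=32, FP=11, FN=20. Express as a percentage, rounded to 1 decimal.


Precision = TP / (TP + FP) = 32 / 43 = 0.7442
Recall = TP / (TP + FN) = 32 / 52 = 0.6154
F1 = 2 * P * R / (P + R)
= 2 * 0.7442 * 0.6154 / (0.7442 + 0.6154)
= 0.9159 / 1.3596
= 0.6737
As percentage: 67.4%

67.4


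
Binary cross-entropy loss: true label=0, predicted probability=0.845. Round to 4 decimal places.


For y=0: Loss = -log(1-p)
= -log(1 - 0.845)
= -log(0.155)
= -(-1.8643)
= 1.8643

1.8643


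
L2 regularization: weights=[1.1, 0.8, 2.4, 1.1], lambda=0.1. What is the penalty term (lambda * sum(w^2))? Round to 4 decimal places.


Squaring each weight:
1.1^2 = 1.21
0.8^2 = 0.64
2.4^2 = 5.76
1.1^2 = 1.21
Sum of squares = 8.82
Penalty = 0.1 * 8.82 = 0.8820

0.8820


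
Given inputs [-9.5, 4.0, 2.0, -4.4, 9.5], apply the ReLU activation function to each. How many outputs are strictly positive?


ReLU(x) = max(0, x) for each element:
ReLU(-9.5) = 0
ReLU(4.0) = 4.0
ReLU(2.0) = 2.0
ReLU(-4.4) = 0
ReLU(9.5) = 9.5
Active neurons (>0): 3

3


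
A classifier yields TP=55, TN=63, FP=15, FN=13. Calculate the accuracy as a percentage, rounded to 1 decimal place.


Accuracy = (TP + TN) / (TP + TN + FP + FN) * 100
= (55 + 63) / (55 + 63 + 15 + 13)
= 118 / 146
= 0.8082
= 80.8%

80.8


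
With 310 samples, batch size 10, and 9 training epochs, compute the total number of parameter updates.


Iterations per epoch = 310 / 10 = 31
Total updates = iterations_per_epoch * epochs
= 31 * 9
= 279

279


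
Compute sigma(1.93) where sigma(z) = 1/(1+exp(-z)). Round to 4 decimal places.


sigmoid(z) = 1 / (1 + exp(-z))
exp(-(1.93)) = exp(-1.93) = 0.1451
1 + 0.1451 = 1.1451
1 / 1.1451 = 0.8732

0.8732


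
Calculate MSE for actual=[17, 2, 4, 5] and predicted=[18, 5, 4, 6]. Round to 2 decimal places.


Differences: [-1, -3, 0, -1]
Squared errors: [1, 9, 0, 1]
Sum of squared errors = 11
MSE = 11 / 4 = 2.75

2.75


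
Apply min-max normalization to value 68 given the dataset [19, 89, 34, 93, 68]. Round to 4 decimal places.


Min = 19, Max = 93
Range = 93 - 19 = 74
Scaled = (x - min) / (max - min)
= (68 - 19) / 74
= 49 / 74
= 0.6622

0.6622


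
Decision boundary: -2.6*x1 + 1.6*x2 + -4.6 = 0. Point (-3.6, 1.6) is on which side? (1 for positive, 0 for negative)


Compute -2.6 * -3.6 + 1.6 * 1.6 + -4.6
= 9.36 + 2.56 + -4.6
= 7.32
Since 7.32 >= 0, the point is on the positive side.

1


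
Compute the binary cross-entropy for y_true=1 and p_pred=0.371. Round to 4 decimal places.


For y=1: Loss = -log(p)
= -log(0.371)
= -(-0.9916)
= 0.9916

0.9916


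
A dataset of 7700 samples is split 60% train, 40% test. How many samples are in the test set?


Train samples = 7700 * 60% = 4620
Test samples = 7700 - 4620
= 3080

3080


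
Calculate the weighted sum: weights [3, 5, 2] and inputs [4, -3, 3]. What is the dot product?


Element-wise products:
3 * 4 = 12
5 * -3 = -15
2 * 3 = 6
Sum = 12 + -15 + 6
= 3

3


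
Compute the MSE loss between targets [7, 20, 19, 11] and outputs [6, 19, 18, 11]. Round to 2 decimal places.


Differences: [1, 1, 1, 0]
Squared errors: [1, 1, 1, 0]
Sum of squared errors = 3
MSE = 3 / 4 = 0.75

0.75


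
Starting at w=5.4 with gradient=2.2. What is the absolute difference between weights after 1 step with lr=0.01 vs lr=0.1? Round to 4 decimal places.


With lr=0.01: w_new = 5.4 - 0.01 * 2.2 = 5.378
With lr=0.1: w_new = 5.4 - 0.1 * 2.2 = 5.18
Absolute difference = |5.378 - 5.18|
= 0.1980

0.1980


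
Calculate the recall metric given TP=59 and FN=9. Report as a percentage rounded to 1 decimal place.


Recall = TP / (TP + FN) * 100
= 59 / (59 + 9)
= 59 / 68
= 0.8676
= 86.8%

86.8


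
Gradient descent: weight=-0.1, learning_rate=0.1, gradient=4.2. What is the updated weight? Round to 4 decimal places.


w_new = w_old - lr * gradient
= -0.1 - 0.1 * 4.2
= -0.1 - (0.42)
= -0.5200

-0.5200


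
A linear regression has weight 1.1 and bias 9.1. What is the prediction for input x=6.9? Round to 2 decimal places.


y = 1.1 * 6.9 + (9.1)
= 7.59 + (9.1)
= 16.69

16.69


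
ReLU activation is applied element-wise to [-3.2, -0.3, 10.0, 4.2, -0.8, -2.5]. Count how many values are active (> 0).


ReLU(x) = max(0, x) for each element:
ReLU(-3.2) = 0
ReLU(-0.3) = 0
ReLU(10.0) = 10.0
ReLU(4.2) = 4.2
ReLU(-0.8) = 0
ReLU(-2.5) = 0
Active neurons (>0): 2

2


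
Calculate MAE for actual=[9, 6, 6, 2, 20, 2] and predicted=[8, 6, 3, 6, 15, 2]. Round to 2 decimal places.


Absolute errors: [1, 0, 3, 4, 5, 0]
Sum of absolute errors = 13
MAE = 13 / 6 = 2.17

2.17


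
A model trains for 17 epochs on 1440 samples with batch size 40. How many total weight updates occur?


Iterations per epoch = 1440 / 40 = 36
Total updates = iterations_per_epoch * epochs
= 36 * 17
= 612

612


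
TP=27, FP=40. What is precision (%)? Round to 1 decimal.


Precision = TP / (TP + FP) * 100
= 27 / (27 + 40)
= 27 / 67
= 0.403
= 40.3%

40.3


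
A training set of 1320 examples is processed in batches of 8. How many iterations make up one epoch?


Iterations per epoch = dataset_size / batch_size
= 1320 / 8
= 165

165


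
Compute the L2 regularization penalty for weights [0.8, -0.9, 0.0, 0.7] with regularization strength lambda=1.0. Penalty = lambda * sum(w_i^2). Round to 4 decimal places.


Squaring each weight:
0.8^2 = 0.64
(-0.9)^2 = 0.81
0.0^2 = 0.0
0.7^2 = 0.49
Sum of squares = 1.94
Penalty = 1.0 * 1.94 = 1.9400

1.9400


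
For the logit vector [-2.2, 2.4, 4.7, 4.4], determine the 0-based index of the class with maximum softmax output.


Softmax is a monotonic transformation, so it preserves the argmax.
We need to find the index of the maximum logit.
Index 0: -2.2
Index 1: 2.4
Index 2: 4.7
Index 3: 4.4
Maximum logit = 4.7 at index 2

2


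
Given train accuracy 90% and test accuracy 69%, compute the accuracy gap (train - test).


Gap = train_accuracy - test_accuracy
= 90 - 69
= 21%
This large gap strongly indicates overfitting.

21


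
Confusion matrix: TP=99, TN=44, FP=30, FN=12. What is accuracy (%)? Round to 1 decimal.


Accuracy = (TP + TN) / (TP + TN + FP + FN) * 100
= (99 + 44) / (99 + 44 + 30 + 12)
= 143 / 185
= 0.773
= 77.3%

77.3


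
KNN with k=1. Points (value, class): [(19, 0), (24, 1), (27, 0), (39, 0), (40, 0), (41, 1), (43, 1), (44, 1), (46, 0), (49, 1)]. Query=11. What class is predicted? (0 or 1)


Distances from query 11:
Point 19 (class 0): distance = 8
K=1 nearest neighbors: classes = [0]
Votes for class 1: 0 / 1
Majority vote => class 0

0


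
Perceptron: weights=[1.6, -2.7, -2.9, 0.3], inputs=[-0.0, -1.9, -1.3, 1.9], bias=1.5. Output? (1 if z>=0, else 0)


z = w . x + b
= 1.6*-0.0 + -2.7*-1.9 + -2.9*-1.3 + 0.3*1.9 + 1.5
= -0.0 + 5.13 + 3.77 + 0.57 + 1.5
= 9.47 + 1.5
= 10.97
Since z = 10.97 >= 0, output = 1

1


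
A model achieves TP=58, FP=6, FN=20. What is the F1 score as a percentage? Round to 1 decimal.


Precision = TP / (TP + FP) = 58 / 64 = 0.9062
Recall = TP / (TP + FN) = 58 / 78 = 0.7436
F1 = 2 * P * R / (P + R)
= 2 * 0.9062 * 0.7436 / (0.9062 + 0.7436)
= 1.3478 / 1.6498
= 0.8169
As percentage: 81.7%

81.7


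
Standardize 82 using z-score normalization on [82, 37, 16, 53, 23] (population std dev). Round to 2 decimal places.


Mean = (82 + 37 + 16 + 53 + 23) / 5 = 42.2
Variance = sum((x_i - mean)^2) / n = 556.56
Std = sqrt(556.56) = 23.5915
Z = (x - mean) / std
= (82 - 42.2) / 23.5915
= 39.8 / 23.5915
= 1.69

1.69


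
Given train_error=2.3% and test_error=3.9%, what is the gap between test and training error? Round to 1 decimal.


Generalization gap = test_error - train_error
= 3.9 - 2.3
= 1.6%
A small gap suggests good generalization.

1.6


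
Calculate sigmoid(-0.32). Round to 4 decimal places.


sigmoid(z) = 1 / (1 + exp(-z))
exp(-(-0.32)) = exp(0.32) = 1.3771
1 + 1.3771 = 2.3771
1 / 2.3771 = 0.4207

0.4207


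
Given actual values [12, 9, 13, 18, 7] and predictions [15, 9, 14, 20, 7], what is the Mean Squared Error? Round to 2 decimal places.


Differences: [-3, 0, -1, -2, 0]
Squared errors: [9, 0, 1, 4, 0]
Sum of squared errors = 14
MSE = 14 / 5 = 2.80

2.80


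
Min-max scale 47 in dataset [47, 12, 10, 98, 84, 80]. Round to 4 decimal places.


Min = 10, Max = 98
Range = 98 - 10 = 88
Scaled = (x - min) / (max - min)
= (47 - 10) / 88
= 37 / 88
= 0.4205

0.4205


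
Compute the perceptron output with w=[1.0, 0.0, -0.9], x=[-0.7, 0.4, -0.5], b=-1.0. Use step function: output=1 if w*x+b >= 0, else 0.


z = w . x + b
= 1.0*-0.7 + 0.0*0.4 + -0.9*-0.5 + -1.0
= -0.7 + 0.0 + 0.45 + -1.0
= -0.25 + -1.0
= -1.25
Since z = -1.25 < 0, output = 0

0


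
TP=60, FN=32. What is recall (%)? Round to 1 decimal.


Recall = TP / (TP + FN) * 100
= 60 / (60 + 32)
= 60 / 92
= 0.6522
= 65.2%

65.2
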